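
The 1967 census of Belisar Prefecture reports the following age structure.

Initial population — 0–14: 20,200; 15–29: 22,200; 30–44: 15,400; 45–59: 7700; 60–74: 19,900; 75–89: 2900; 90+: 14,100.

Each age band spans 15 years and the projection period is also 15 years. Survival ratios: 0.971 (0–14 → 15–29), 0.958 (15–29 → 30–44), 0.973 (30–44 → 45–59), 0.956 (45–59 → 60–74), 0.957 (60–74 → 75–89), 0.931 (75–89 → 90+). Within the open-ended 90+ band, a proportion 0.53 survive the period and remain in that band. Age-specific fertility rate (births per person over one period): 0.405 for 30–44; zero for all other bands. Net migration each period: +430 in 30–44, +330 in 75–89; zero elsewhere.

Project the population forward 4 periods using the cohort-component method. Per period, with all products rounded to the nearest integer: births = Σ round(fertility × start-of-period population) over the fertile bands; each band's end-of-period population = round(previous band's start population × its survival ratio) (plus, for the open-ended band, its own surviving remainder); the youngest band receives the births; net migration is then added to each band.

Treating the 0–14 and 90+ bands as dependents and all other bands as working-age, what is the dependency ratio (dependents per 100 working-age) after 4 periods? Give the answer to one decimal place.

43.2

— Period 1 —
Births: 15400 * 0.405 = 6237
15–29: 20200 * 0.971 = 19614
30–44: 22200 * 0.958 = 21268
45–59: 15400 * 0.973 = 14984
60–74: 7700 * 0.956 = 7361
75–89: 19900 * 0.957 = 19044
90+: 2900 * 0.931 + 14100 * 0.53 = 2700 + 7473 = 10173
Net migration: 30–44 + 430 → 21698; 75–89 + 330 → 19374
Population now: 0–14=6237, 15–29=19614, 30–44=21698, 45–59=14984, 60–74=7361, 75–89=19374, 90+=10173
— Period 2 —
Births: 21698 * 0.405 = 8788
15–29: 6237 * 0.971 = 6056
30–44: 19614 * 0.958 = 18790
45–59: 21698 * 0.973 = 21112
60–74: 14984 * 0.956 = 14325
75–89: 7361 * 0.957 = 7044
90+: 19374 * 0.931 + 10173 * 0.53 = 18037 + 5392 = 23429
Net migration: 30–44 + 430 → 19220; 75–89 + 330 → 7374
Population now: 0–14=8788, 15–29=6056, 30–44=19220, 45–59=21112, 60–74=14325, 75–89=7374, 90+=23429
— Period 3 —
Births: 19220 * 0.405 = 7784
15–29: 8788 * 0.971 = 8533
30–44: 6056 * 0.958 = 5802
45–59: 19220 * 0.973 = 18701
60–74: 21112 * 0.956 = 20183
75–89: 14325 * 0.957 = 13709
90+: 7374 * 0.931 + 23429 * 0.53 = 6865 + 12417 = 19282
Net migration: 30–44 + 430 → 6232; 75–89 + 330 → 14039
Population now: 0–14=7784, 15–29=8533, 30–44=6232, 45–59=18701, 60–74=20183, 75–89=14039, 90+=19282
— Period 4 —
Births: 6232 * 0.405 = 2524
15–29: 7784 * 0.971 = 7558
30–44: 8533 * 0.958 = 8175
45–59: 6232 * 0.973 = 6064
60–74: 18701 * 0.956 = 17878
75–89: 20183 * 0.957 = 19315
90+: 14039 * 0.931 + 19282 * 0.53 = 13070 + 10219 = 23289
Net migration: 30–44 + 430 → 8605; 75–89 + 330 → 19645
Population now: 0–14=2524, 15–29=7558, 30–44=8605, 45–59=6064, 60–74=17878, 75–89=19645, 90+=23289
Dependents (band 0–14 + band 90+) = 2524 + 23289 = 25813; working-age = 59750; ratio = 25813/59750 × 100 = 43.2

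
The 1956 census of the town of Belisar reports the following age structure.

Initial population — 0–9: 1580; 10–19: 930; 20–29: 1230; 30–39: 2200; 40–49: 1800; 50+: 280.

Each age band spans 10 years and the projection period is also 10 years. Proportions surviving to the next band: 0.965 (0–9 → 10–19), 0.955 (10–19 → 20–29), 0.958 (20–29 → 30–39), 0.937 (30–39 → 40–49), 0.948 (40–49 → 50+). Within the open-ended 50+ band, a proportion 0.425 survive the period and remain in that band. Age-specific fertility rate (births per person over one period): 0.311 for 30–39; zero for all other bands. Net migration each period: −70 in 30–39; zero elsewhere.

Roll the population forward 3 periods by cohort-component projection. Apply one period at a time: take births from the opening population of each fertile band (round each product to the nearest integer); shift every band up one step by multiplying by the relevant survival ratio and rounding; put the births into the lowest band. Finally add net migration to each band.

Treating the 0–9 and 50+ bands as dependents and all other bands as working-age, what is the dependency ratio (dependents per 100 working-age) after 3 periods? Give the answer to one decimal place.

79.0

Period 1:
Births: 2200 * 0.311 = 684
10–19: 1580 * 0.965 = 1525
20–29: 930 * 0.955 = 888
30–39: 1230 * 0.958 = 1178
40–49: 2200 * 0.937 = 2061
50+: 1800 * 0.948 + 280 * 0.425 = 1706 + 119 = 1825
Net migration: 30–39 − 70 → 1108
Giving 684 / 1525 / 888 / 1108 / 2061 / 1825.
Period 2:
Births: 1108 * 0.311 = 345
10–19: 684 * 0.965 = 660
20–29: 1525 * 0.955 = 1456
30–39: 888 * 0.958 = 851
40–49: 1108 * 0.937 = 1038
50+: 2061 * 0.948 + 1825 * 0.425 = 1954 + 776 = 2730
Net migration: 30–39 − 70 → 781
Giving 345 / 660 / 1456 / 781 / 1038 / 2730.
Period 3:
Births: 781 * 0.311 = 243
10–19: 345 * 0.965 = 333
20–29: 660 * 0.955 = 630
30–39: 1456 * 0.958 = 1395
40–49: 781 * 0.937 = 732
50+: 1038 * 0.948 + 2730 * 0.425 = 984 + 1160 = 2144
Net migration: 30–39 − 70 → 1325
Giving 243 / 333 / 630 / 1325 / 732 / 2144.
Dependents (band 0–9 + band 50+) = 243 + 2144 = 2387; working-age = 3020; ratio = 2387/3020 × 100 = 79.0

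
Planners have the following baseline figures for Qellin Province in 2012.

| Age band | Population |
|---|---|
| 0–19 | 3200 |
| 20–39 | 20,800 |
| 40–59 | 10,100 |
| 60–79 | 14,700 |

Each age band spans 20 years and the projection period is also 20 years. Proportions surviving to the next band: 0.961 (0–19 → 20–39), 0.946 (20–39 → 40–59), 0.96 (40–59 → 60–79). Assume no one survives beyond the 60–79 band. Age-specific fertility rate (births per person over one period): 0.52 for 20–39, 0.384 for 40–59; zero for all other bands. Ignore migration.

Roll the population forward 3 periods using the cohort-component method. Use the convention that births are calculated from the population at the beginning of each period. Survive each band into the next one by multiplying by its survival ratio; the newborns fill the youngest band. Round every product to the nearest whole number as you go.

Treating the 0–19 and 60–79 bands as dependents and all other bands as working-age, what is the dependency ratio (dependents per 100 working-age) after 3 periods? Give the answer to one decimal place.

50.8

Period 1.
Births: 20800 * 0.52 = 10816 ; 10100 * 0.384 = 3878 — total 14694
20–39: 3200 * 0.961 = 3075
40–59: 20800 * 0.946 = 19677
60–79: 10100 * 0.96 = 9696
Population now: 0–19=14694, 20–39=3075, 40–59=19677, 60–79=9696
Period 2.
Births: 3075 * 0.52 = 1599 ; 19677 * 0.384 = 7556 — total 9155
20–39: 14694 * 0.961 = 14121
40–59: 3075 * 0.946 = 2909
60–79: 19677 * 0.96 = 18890
Population now: 0–19=9155, 20–39=14121, 40–59=2909, 60–79=18890
Period 3.
Births: 14121 * 0.52 = 7343 ; 2909 * 0.384 = 1117 — total 8460
20–39: 9155 * 0.961 = 8798
40–59: 14121 * 0.946 = 13358
60–79: 2909 * 0.96 = 2793
Population now: 0–19=8460, 20–39=8798, 40–59=13358, 60–79=2793
Dependents (band 0–19 + band 60–79) = 8460 + 2793 = 11253; working-age = 22156; ratio = 11253/22156 × 100 = 50.8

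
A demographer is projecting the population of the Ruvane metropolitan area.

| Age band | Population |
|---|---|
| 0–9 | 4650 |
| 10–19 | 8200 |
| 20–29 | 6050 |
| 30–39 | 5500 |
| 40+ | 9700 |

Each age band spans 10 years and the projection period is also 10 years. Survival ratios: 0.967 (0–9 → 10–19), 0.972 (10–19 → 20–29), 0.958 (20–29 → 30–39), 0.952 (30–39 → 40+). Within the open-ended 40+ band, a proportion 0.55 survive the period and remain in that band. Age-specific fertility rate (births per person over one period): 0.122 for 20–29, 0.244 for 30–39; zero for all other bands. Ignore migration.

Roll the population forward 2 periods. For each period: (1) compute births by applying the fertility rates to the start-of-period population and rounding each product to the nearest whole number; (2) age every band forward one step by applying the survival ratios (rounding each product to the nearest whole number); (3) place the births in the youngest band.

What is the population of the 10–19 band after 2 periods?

2011

Call the bands 1 to 5, youngest first.
Period 1:
Births: 6050 × 0.122 = 738 ; 5500 × 0.244 = 1342 → total 2080
Band 2: 4650 × 0.967 = 4497
Band 3: 8200 × 0.972 = 7970
Band 4: 6050 × 0.958 = 5796
Band 5: 5500 × 0.952 + 9700 × 0.55 = 5236 + 5335 = 10571
End of period: [2080, 4497, 7970, 5796, 10571]
Period 2:
Births: 7970 × 0.122 = 972 ; 5796 × 0.244 = 1414 → total 2386
Band 2: 2080 × 0.967 = 2011
Band 3: 4497 × 0.972 = 4371
Band 4: 7970 × 0.958 = 7635
Band 5: 5796 × 0.952 + 10571 × 0.55 = 5518 + 5814 = 11332
End of period: [2386, 2011, 4371, 7635, 11332]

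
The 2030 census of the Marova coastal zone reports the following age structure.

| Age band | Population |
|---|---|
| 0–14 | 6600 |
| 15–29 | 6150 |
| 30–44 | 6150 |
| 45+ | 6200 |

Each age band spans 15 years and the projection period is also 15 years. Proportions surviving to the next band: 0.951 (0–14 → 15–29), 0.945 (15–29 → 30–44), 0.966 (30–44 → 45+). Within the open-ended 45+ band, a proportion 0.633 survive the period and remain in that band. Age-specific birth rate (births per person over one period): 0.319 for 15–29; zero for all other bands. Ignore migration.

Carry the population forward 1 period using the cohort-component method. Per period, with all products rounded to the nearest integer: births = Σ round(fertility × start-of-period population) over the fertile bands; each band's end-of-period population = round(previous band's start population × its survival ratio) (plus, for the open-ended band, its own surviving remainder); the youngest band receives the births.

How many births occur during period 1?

1962

Numbering the groups 1..4 from youngest to oldest:
After projecting period 1:
Births: 6150 * 0.319 = 1962
Group 2: 6600 * 0.951 = 6277
Group 3: 6150 * 0.945 = 5812
Group 4: 6150 * 0.966 + 6200 * 0.633 = 5941 + 3925 = 9866
Giving 1962 / 6277 / 5812 / 9866.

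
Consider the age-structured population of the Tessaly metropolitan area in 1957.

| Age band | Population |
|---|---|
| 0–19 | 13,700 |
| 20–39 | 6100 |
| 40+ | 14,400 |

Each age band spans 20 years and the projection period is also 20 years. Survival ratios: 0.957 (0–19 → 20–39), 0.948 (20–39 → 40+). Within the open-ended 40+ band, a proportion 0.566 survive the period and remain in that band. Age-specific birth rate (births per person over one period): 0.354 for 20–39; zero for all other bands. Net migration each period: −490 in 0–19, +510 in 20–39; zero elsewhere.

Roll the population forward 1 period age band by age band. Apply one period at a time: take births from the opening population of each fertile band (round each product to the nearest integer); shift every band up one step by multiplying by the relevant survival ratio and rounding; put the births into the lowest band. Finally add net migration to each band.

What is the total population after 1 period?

Let group 1 be 0–19 through group 3 = 40+.
Period 1.
Births: 6100 × 0.354 = 2159
Group 2: 13700 × 0.957 = 13111
Group 3: 6100 × 0.948 + 14400 × 0.566 = 5783 + 8150 = 13933
Net migration: Group 1 − 490 → 1669; Group 2 + 510 → 13621
Population now: 0–19=1669, 20–39=13621, 40+=13933
Total after period 1: 1669 + 13621 + 13933 = 29223

29223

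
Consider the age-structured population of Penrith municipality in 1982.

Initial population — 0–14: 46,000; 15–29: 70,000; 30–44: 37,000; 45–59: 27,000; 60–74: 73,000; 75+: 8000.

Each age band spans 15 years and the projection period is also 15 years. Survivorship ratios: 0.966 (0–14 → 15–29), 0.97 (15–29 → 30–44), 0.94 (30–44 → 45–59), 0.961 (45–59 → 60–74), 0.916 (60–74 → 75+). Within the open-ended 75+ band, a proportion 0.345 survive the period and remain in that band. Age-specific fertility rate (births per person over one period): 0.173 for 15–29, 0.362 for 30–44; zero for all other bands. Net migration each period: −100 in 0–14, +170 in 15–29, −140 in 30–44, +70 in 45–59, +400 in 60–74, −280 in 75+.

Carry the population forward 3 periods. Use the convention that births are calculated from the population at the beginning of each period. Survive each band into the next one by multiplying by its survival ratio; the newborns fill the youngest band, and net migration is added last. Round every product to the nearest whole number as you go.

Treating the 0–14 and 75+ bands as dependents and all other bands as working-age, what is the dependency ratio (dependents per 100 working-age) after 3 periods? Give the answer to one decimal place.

Let band 1 be 0–14 through band 6 = 75+.
After projecting period 1:
Births: 70000 × 0.173 = 12110  |  37000 × 0.362 = 13394 → 25504
Band 2: 46000 × 0.966 = 44436
Band 3: 70000 × 0.97 = 67900
Band 4: 37000 × 0.94 = 34780
Band 5: 27000 × 0.961 = 25947
Band 6: 73000 × 0.916 + 8000 × 0.345 = 66868 + 2760 = 69628
Net migration: Band 1 − 100 → 25404; Band 2 + 170 → 44606; Band 3 − 140 → 67760; Band 4 + 70 → 34850; Band 5 + 400 → 26347; Band 6 − 280 → 69348
→ [25404, 44606, 67760, 34850, 26347, 69348]
After projecting period 2:
Births: 44606 × 0.173 = 7717  |  67760 × 0.362 = 24529 → 32246
Band 2: 25404 × 0.966 = 24540
Band 3: 44606 × 0.97 = 43268
Band 4: 67760 × 0.94 = 63694
Band 5: 34850 × 0.961 = 33491
Band 6: 26347 × 0.916 + 69348 × 0.345 = 24134 + 23925 = 48059
Net migration: Band 1 − 100 → 32146; Band 2 + 170 → 24710; Band 3 − 140 → 43128; Band 4 + 70 → 63764; Band 5 + 400 → 33891; Band 6 − 280 → 47779
→ [32146, 24710, 43128, 63764, 33891, 47779]
After projecting period 3:
Births: 24710 × 0.173 = 4275  |  43128 × 0.362 = 15612 → 19887
Band 2: 32146 × 0.966 = 31053
Band 3: 24710 × 0.97 = 23969
Band 4: 43128 × 0.94 = 40540
Band 5: 63764 × 0.961 = 61277
Band 6: 33891 × 0.916 + 47779 × 0.345 = 31044 + 16484 = 47528
Net migration: Band 1 − 100 → 19787; Band 2 + 170 → 31223; Band 3 − 140 → 23829; Band 4 + 70 → 40610; Band 5 + 400 → 61677; Band 6 − 280 → 47248
→ [19787, 31223, 23829, 40610, 61677, 47248]
Dependents (band 0–14 + band 75+) = 19787 + 47248 = 67035; working-age = 157339; ratio = 67035/157339 × 100 = 42.6

42.6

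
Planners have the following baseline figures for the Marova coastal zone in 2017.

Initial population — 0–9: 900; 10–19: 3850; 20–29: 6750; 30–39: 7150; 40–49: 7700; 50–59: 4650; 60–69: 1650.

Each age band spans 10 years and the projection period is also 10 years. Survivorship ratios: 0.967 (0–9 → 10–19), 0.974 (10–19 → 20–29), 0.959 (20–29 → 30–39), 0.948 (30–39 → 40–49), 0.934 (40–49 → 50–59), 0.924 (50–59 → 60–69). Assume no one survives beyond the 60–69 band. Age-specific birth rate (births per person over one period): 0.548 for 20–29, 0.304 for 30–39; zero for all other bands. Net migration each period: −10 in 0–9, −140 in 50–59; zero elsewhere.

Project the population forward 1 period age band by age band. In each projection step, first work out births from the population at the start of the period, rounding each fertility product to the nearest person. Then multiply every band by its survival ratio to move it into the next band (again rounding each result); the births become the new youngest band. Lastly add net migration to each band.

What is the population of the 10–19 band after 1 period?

870

Let group 1 be 0–9 through group 7 = 60–69.
Period 1.
Births: 6750 × 0.548 = 3699 ; 7150 × 0.304 = 2174 → total 5873
Group 2: 900 × 0.967 = 870
Group 3: 3850 × 0.974 = 3750
Group 4: 6750 × 0.959 = 6473
Group 5: 7150 × 0.948 = 6778
Group 6: 7700 × 0.934 = 7192
Group 7: 4650 × 0.924 = 4297
Net migration: Group 1 − 10 → 5863; Group 6 − 140 → 7052
End of period: [5863, 870, 3750, 6473, 6778, 7052, 4297]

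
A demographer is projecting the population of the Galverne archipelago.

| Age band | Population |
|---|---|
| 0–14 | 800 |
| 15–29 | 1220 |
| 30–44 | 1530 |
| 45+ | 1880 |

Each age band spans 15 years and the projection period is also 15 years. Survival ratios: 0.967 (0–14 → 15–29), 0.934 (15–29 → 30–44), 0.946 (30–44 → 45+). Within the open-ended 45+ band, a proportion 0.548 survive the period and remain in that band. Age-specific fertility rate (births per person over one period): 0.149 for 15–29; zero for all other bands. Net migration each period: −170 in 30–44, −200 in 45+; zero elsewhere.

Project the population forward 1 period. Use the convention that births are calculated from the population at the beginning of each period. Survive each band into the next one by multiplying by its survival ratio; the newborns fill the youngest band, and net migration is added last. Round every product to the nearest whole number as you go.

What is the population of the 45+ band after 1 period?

2277

After projecting period 1:
Births: 1220 × 0.149 = 182
15–29: 800 × 0.967 = 774
30–44: 1220 × 0.934 = 1139
45+: 1530 × 0.946 + 1880 × 0.548 = 1447 + 1030 = 2477
Net migration: 30–44 − 170 → 969; 45+ − 200 → 2277
End of period: [182, 774, 969, 2277]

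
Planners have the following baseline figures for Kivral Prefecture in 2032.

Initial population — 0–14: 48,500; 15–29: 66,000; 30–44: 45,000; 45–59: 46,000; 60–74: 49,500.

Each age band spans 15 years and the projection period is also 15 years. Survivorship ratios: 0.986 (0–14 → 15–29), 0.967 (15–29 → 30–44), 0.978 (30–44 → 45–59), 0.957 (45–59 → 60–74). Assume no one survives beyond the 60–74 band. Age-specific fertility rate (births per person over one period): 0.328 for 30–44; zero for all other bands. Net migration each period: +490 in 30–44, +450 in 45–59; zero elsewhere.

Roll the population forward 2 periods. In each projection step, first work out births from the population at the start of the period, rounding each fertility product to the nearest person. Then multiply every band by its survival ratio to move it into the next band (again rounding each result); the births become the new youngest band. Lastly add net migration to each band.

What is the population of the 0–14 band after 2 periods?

— Period 1 —
Births: 45000 * 0.328 = 14760
15–29: 48500 * 0.986 = 47821
30–44: 66000 * 0.967 = 63822
45–59: 45000 * 0.978 = 44010
60–74: 46000 * 0.957 = 44022
Net migration: 30–44 + 490 → 64312; 45–59 + 450 → 44460
End of period: [14760, 47821, 64312, 44460, 44022]
— Period 2 —
Births: 64312 * 0.328 = 21094
15–29: 14760 * 0.986 = 14553
30–44: 47821 * 0.967 = 46243
45–59: 64312 * 0.978 = 62897
60–74: 44460 * 0.957 = 42548
Net migration: 30–44 + 490 → 46733; 45–59 + 450 → 63347
End of period: [21094, 14553, 46733, 63347, 42548]

21094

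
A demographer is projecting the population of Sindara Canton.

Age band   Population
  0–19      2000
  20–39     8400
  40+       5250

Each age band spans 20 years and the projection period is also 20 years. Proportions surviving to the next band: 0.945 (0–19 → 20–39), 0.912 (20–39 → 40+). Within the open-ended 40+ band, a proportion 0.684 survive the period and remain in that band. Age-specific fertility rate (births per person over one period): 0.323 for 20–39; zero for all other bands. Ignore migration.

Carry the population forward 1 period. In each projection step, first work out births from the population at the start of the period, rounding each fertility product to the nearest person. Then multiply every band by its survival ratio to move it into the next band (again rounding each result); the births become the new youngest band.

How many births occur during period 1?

2713

Period 1:
Births: 8400 × 0.323 = 2713
20–39: 2000 × 0.945 = 1890
40+: 8400 × 0.912 + 5250 × 0.684 = 7661 + 3591 = 11252
Population now: 0–19=2713, 20–39=1890, 40+=11252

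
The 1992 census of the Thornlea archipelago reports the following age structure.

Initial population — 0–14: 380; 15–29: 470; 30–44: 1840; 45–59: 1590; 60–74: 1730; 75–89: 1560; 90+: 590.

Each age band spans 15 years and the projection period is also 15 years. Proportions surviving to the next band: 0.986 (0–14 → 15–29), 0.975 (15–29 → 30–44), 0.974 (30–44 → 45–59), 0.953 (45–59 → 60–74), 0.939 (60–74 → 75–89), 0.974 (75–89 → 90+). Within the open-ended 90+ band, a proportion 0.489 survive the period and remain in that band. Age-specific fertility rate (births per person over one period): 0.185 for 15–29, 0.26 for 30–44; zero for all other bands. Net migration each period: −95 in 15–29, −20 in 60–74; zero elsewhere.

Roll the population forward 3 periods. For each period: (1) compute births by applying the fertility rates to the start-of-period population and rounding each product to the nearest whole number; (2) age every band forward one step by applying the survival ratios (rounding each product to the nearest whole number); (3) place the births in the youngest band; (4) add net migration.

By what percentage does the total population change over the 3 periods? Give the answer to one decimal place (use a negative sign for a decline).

Call the bands 1 to 7, youngest first.
Period 1.
Births: 470 × 0.185 = 87, 1840 × 0.26 = 478 — total 565
Band 2: 380 × 0.986 = 375
Band 3: 470 × 0.975 = 458
Band 4: 1840 × 0.974 = 1792
Band 5: 1590 × 0.953 = 1515
Band 6: 1730 × 0.939 = 1624
Band 7: 1560 × 0.974 + 590 × 0.489 = 1519 + 289 = 1808
Net migration: Band 2 − 95 → 280; Band 5 − 20 → 1495
Giving 565 / 280 / 458 / 1792 / 1495 / 1624 / 1808.
Period 2.
Births: 280 × 0.185 = 52, 458 × 0.26 = 119 — total 171
Band 2: 565 × 0.986 = 557
Band 3: 280 × 0.975 = 273
Band 4: 458 × 0.974 = 446
Band 5: 1792 × 0.953 = 1708
Band 6: 1495 × 0.939 = 1404
Band 7: 1624 × 0.974 + 1808 × 0.489 = 1582 + 884 = 2466
Net migration: Band 2 − 95 → 462; Band 5 − 20 → 1688
Giving 171 / 462 / 273 / 446 / 1688 / 1404 / 2466.
Period 3.
Births: 462 × 0.185 = 85, 273 × 0.26 = 71 — total 156
Band 2: 171 × 0.986 = 169
Band 3: 462 × 0.975 = 450
Band 4: 273 × 0.974 = 266
Band 5: 446 × 0.953 = 425
Band 6: 1688 × 0.939 = 1585
Band 7: 1404 × 0.974 + 2466 × 0.489 = 1367 + 1206 = 2573
Net migration: Band 2 − 95 → 74; Band 5 − 20 → 405
Giving 156 / 74 / 450 / 266 / 405 / 1585 / 2573.
Total: 8160 → 5509; change = -2651; percentage change = -32.5%

-32.5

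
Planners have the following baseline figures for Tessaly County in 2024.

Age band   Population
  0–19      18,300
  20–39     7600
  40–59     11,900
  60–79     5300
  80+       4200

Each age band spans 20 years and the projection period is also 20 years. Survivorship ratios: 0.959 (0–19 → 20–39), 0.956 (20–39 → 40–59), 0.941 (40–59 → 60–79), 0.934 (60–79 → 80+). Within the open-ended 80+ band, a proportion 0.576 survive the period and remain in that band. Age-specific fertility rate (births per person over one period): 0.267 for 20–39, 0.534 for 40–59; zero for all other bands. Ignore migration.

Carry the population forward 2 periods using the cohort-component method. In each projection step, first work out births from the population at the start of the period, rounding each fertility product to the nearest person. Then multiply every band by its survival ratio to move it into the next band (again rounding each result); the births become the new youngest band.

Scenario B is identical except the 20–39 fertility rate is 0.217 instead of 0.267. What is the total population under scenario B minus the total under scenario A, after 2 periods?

-1242

Period 1.
Births: 7600 × 0.267 = 2029, 11900 × 0.534 = 6355 — total 8384
20–39: 18300 × 0.959 = 17550
40–59: 7600 × 0.956 = 7266
60–79: 11900 × 0.941 = 11198
80+: 5300 × 0.934 + 4200 × 0.576 = 4950 + 2419 = 7369
Giving 8384 / 17550 / 7266 / 11198 / 7369.
Period 2.
Births: 17550 × 0.267 = 4686, 7266 × 0.534 = 3880 — total 8566
20–39: 8384 × 0.959 = 8040
40–59: 17550 × 0.956 = 16778
60–79: 7266 × 0.941 = 6837
80+: 11198 × 0.934 + 7369 × 0.576 = 10459 + 4245 = 14704
Giving 8566 / 8040 / 16778 / 6837 / 14704.
Scenario A total after 2 periods: 54925
Scenario B projection —
Period 1.
Births: 7600 × 0.217 = 1649, 11900 × 0.534 = 6355 — total 8004
20–39: 18300 × 0.959 = 17550
40–59: 7600 × 0.956 = 7266
60–79: 11900 × 0.941 = 11198
80+: 5300 × 0.934 + 4200 × 0.576 = 4950 + 2419 = 7369
Giving 8004 / 17550 / 7266 / 11198 / 7369.
Period 2.
Births: 17550 × 0.217 = 3808, 7266 × 0.534 = 3880 — total 7688
20–39: 8004 × 0.959 = 7676
40–59: 17550 × 0.956 = 16778
60–79: 7266 × 0.941 = 6837
80+: 11198 × 0.934 + 7369 × 0.576 = 10459 + 4245 = 14704
Giving 7688 / 7676 / 16778 / 6837 / 14704.
Scenario B total after 2 periods: 53683
Difference B − A = 53683 − 54925 = -1242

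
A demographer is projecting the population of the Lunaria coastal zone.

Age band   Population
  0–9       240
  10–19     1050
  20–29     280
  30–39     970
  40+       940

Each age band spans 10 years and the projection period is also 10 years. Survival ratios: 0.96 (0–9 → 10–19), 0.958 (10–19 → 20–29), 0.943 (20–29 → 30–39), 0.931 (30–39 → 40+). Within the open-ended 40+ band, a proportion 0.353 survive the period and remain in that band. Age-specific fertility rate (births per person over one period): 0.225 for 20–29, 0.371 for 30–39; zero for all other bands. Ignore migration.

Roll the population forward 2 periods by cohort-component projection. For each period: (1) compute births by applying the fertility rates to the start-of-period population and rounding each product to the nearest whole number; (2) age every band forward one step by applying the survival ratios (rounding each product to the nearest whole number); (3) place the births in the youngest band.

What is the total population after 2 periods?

— Period 1 —
Births: 280 × 0.225 = 63 ; 970 × 0.371 = 360 — total 423
10–19: 240 × 0.96 = 230
20–29: 1050 × 0.958 = 1006
30–39: 280 × 0.943 = 264
40+: 970 × 0.931 + 940 × 0.353 = 903 + 332 = 1235
Giving 423 / 230 / 1006 / 264 / 1235.
— Period 2 —
Births: 1006 × 0.225 = 226 ; 264 × 0.371 = 98 — total 324
10–19: 423 × 0.96 = 406
20–29: 230 × 0.958 = 220
30–39: 1006 × 0.943 = 949
40+: 264 × 0.931 + 1235 × 0.353 = 246 + 436 = 682
Giving 324 / 406 / 220 / 949 / 682.
Total after period 2: 324 + 406 + 220 + 949 + 682 = 2581

2581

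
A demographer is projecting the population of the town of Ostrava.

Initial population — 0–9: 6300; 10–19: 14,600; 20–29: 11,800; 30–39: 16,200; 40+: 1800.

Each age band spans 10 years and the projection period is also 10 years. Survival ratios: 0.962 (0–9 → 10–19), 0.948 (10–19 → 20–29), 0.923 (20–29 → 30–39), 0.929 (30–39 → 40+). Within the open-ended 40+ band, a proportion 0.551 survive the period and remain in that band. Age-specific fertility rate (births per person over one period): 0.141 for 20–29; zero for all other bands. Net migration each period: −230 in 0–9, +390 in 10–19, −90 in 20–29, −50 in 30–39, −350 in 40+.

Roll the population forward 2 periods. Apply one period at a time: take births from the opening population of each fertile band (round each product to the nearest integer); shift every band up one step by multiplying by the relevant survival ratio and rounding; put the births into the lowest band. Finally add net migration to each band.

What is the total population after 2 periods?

Call the groups 1 to 5, youngest first.
Period 1.
Births: 11800 × 0.141 = 1664
Group 2: 6300 × 0.962 = 6061
Group 3: 14600 × 0.948 = 13841
Group 4: 11800 × 0.923 = 10891
Group 5: 16200 × 0.929 + 1800 × 0.551 = 15050 + 992 = 16042
Net migration: Group 1 − 230 → 1434; Group 2 + 390 → 6451; Group 3 − 90 → 13751; Group 4 − 50 → 10841; Group 5 − 350 → 15692
Population now: 0–9=1434, 10–19=6451, 20–29=13751, 30–39=10841, 40+=15692
Period 2.
Births: 13751 × 0.141 = 1939
Group 2: 1434 × 0.962 = 1380
Group 3: 6451 × 0.948 = 6116
Group 4: 13751 × 0.923 = 12692
Group 5: 10841 × 0.929 + 15692 × 0.551 = 10071 + 8646 = 18717
Net migration: Group 1 − 230 → 1709; Group 2 + 390 → 1770; Group 3 − 90 → 6026; Group 4 − 50 → 12642; Group 5 − 350 → 18367
Population now: 0–9=1709, 10–19=1770, 20–29=6026, 30–39=12642, 40+=18367
Total after period 2: 1709 + 1770 + 6026 + 12642 + 18367 = 40514

40514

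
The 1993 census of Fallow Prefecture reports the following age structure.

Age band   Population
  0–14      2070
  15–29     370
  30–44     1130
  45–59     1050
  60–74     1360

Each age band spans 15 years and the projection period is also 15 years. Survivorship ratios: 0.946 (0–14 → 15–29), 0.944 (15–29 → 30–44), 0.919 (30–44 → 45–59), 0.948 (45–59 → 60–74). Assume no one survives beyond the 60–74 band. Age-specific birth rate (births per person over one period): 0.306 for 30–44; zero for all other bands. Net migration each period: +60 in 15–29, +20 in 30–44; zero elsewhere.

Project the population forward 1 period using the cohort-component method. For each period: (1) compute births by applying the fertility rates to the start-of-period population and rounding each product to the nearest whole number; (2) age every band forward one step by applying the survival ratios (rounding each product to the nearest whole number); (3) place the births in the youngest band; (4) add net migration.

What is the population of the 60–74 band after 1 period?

995

Period 1.
Births: 1130 × 0.306 = 346
15–29: 2070 × 0.946 = 1958
30–44: 370 × 0.944 = 349
45–59: 1130 × 0.919 = 1038
60–74: 1050 × 0.948 = 995
Net migration: 15–29 + 60 → 2018; 30–44 + 20 → 369
Giving 346 / 2018 / 369 / 1038 / 995.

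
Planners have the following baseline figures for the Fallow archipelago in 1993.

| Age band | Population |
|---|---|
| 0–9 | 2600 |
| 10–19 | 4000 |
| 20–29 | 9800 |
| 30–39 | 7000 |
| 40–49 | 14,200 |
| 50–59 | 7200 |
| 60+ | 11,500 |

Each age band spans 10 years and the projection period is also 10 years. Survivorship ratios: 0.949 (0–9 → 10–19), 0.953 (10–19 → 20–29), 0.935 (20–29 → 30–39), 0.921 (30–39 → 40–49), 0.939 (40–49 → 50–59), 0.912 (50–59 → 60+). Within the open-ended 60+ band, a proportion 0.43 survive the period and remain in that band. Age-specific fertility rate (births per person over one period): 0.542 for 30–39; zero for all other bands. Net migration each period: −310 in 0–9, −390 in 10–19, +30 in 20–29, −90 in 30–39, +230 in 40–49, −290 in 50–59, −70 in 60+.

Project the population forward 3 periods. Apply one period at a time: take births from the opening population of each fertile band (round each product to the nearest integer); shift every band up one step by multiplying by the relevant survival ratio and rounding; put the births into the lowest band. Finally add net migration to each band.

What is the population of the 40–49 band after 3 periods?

3455

After projecting period 1:
Births: 7000 × 0.542 = 3794
10–19: 2600 × 0.949 = 2467
20–29: 4000 × 0.953 = 3812
30–39: 9800 × 0.935 = 9163
40–49: 7000 × 0.921 = 6447
50–59: 14200 × 0.939 = 13334
60+: 7200 × 0.912 + 11500 × 0.43 = 6566 + 4945 = 11511
Net migration: 0–9 − 310 → 3484; 10–19 − 390 → 2077; 20–29 + 30 → 3842; 30–39 − 90 → 9073; 40–49 + 230 → 6677; 50–59 − 290 → 13044; 60+ − 70 → 11441
Giving 3484 / 2077 / 3842 / 9073 / 6677 / 13044 / 11441.
After projecting period 2:
Births: 9073 × 0.542 = 4918
10–19: 3484 × 0.949 = 3306
20–29: 2077 × 0.953 = 1979
30–39: 3842 × 0.935 = 3592
40–49: 9073 × 0.921 = 8356
50–59: 6677 × 0.939 = 6270
60+: 13044 × 0.912 + 11441 × 0.43 = 11896 + 4920 = 16816
Net migration: 0–9 − 310 → 4608; 10–19 − 390 → 2916; 20–29 + 30 → 2009; 30–39 − 90 → 3502; 40–49 + 230 → 8586; 50–59 − 290 → 5980; 60+ − 70 → 16746
Giving 4608 / 2916 / 2009 / 3502 / 8586 / 5980 / 16746.
After projecting period 3:
Births: 3502 × 0.542 = 1898
10–19: 4608 × 0.949 = 4373
20–29: 2916 × 0.953 = 2779
30–39: 2009 × 0.935 = 1878
40–49: 3502 × 0.921 = 3225
50–59: 8586 × 0.939 = 8062
60+: 5980 × 0.912 + 16746 × 0.43 = 5454 + 7201 = 12655
Net migration: 0–9 − 310 → 1588; 10–19 − 390 → 3983; 20–29 + 30 → 2809; 30–39 − 90 → 1788; 40–49 + 230 → 3455; 50–59 − 290 → 7772; 60+ − 70 → 12585
Giving 1588 / 3983 / 2809 / 1788 / 3455 / 7772 / 12585.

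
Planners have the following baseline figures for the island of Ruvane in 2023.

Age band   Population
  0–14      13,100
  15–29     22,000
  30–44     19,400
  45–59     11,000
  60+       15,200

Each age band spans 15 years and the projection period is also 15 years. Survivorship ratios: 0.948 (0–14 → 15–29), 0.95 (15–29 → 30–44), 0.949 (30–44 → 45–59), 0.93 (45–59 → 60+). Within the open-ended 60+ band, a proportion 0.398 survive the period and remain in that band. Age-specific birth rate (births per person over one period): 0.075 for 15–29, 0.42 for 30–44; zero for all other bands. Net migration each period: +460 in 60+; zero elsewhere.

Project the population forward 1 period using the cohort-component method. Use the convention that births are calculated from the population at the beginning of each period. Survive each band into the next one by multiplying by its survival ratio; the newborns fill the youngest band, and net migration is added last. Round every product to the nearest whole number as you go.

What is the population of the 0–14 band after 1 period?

9798

Period 1.
Births: 22000 × 0.075 = 1650, 19400 × 0.42 = 8148 — total 9798
15–29: 13100 × 0.948 = 12419
30–44: 22000 × 0.95 = 20900
45–59: 19400 × 0.949 = 18411
60+: 11000 × 0.93 + 15200 × 0.398 = 10230 + 6050 = 16280
Net migration: 60+ + 460 → 16740
End of period: [9798, 12419, 20900, 18411, 16740]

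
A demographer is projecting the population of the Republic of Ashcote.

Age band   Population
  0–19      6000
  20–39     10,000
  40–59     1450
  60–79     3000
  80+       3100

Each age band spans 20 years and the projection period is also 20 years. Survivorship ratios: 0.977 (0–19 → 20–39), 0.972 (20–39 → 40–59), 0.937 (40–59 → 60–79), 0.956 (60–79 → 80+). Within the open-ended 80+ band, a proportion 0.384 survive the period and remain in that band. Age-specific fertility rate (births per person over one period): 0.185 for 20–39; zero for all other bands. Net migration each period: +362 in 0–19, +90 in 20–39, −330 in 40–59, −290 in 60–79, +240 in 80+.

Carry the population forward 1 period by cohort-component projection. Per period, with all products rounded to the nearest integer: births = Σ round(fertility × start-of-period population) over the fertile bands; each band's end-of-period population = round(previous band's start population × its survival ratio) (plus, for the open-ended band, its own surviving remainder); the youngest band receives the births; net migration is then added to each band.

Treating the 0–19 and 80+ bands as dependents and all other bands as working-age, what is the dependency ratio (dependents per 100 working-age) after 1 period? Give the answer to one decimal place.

39.7

Period 1:
Births: 10000 × 0.185 = 1850
20–39: 6000 × 0.977 = 5862
40–59: 10000 × 0.972 = 9720
60–79: 1450 × 0.937 = 1359
80+: 3000 × 0.956 + 3100 × 0.384 = 2868 + 1190 = 4058
Net migration: 0–19 + 362 → 2212; 20–39 + 90 → 5952; 40–59 − 330 → 9390; 60–79 − 290 → 1069; 80+ + 240 → 4298
→ [2212, 5952, 9390, 1069, 4298]
Dependents (band 0–19 + band 80+) = 2212 + 4298 = 6510; working-age = 16411; ratio = 6510/16411 × 100 = 39.7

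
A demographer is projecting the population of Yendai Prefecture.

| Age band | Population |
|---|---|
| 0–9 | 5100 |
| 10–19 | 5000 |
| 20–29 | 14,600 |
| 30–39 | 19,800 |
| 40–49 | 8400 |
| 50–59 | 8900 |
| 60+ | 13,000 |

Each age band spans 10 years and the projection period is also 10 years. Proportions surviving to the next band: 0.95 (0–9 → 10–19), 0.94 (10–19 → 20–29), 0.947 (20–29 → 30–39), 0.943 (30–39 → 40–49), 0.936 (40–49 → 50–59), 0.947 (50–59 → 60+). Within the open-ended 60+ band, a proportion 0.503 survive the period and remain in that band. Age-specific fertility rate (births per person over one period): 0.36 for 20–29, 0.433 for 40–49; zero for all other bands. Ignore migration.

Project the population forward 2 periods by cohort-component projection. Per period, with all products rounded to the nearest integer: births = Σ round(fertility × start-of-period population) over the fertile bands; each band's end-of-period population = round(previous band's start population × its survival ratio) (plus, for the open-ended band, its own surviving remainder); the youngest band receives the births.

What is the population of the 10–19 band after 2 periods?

Period 1.
Births: 14600 × 0.36 = 5256, 8400 × 0.433 = 3637 ⇒ total 8893
10–19: 5100 × 0.95 = 4845
20–29: 5000 × 0.94 = 4700
30–39: 14600 × 0.947 = 13826
40–49: 19800 × 0.943 = 18671
50–59: 8400 × 0.936 = 7862
60+: 8900 × 0.947 + 13000 × 0.503 = 8428 + 6539 = 14967
End of period: [8893, 4845, 4700, 13826, 18671, 7862, 14967]
Period 2.
Births: 4700 × 0.36 = 1692, 18671 × 0.433 = 8085 ⇒ total 9777
10–19: 8893 × 0.95 = 8448
20–29: 4845 × 0.94 = 4554
30–39: 4700 × 0.947 = 4451
40–49: 13826 × 0.943 = 13038
50–59: 18671 × 0.936 = 17476
60+: 7862 × 0.947 + 14967 × 0.503 = 7445 + 7528 = 14973
End of period: [9777, 8448, 4554, 4451, 13038, 17476, 14973]

8448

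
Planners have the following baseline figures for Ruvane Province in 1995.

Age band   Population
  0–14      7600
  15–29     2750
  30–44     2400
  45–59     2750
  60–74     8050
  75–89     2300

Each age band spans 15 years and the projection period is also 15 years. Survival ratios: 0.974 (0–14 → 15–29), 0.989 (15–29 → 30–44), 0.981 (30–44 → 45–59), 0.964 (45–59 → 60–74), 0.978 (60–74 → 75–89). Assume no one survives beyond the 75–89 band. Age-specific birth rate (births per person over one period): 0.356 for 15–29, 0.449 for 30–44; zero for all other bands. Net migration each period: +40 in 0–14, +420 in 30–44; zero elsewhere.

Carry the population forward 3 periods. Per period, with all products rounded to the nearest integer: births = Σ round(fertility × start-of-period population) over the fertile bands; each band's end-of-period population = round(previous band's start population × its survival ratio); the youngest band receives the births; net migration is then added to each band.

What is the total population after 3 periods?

23444

Call the bands 1 to 6, youngest first.
Period 1.
Births: 2750 × 0.356 = 979, 2400 × 0.449 = 1078 ⇒ total 2057
Band 2: 7600 × 0.974 = 7402
Band 3: 2750 × 0.989 = 2720
Band 4: 2400 × 0.981 = 2354
Band 5: 2750 × 0.964 = 2651
Band 6: 8050 × 0.978 = 7873
Net migration: Band 1 + 40 → 2097; Band 3 + 420 → 3140
Population now: 0–14=2097, 15–29=7402, 30–44=3140, 45–59=2354, 60–74=2651, 75–89=7873
Period 2.
Births: 7402 × 0.356 = 2635, 3140 × 0.449 = 1410 ⇒ total 4045
Band 2: 2097 × 0.974 = 2042
Band 3: 7402 × 0.989 = 7321
Band 4: 3140 × 0.981 = 3080
Band 5: 2354 × 0.964 = 2269
Band 6: 2651 × 0.978 = 2593
Net migration: Band 1 + 40 → 4085; Band 3 + 420 → 7741
Population now: 0–14=4085, 15–29=2042, 30–44=7741, 45–59=3080, 60–74=2269, 75–89=2593
Period 3.
Births: 2042 × 0.356 = 727, 7741 × 0.449 = 3476 ⇒ total 4203
Band 2: 4085 × 0.974 = 3979
Band 3: 2042 × 0.989 = 2020
Band 4: 7741 × 0.981 = 7594
Band 5: 3080 × 0.964 = 2969
Band 6: 2269 × 0.978 = 2219
Net migration: Band 1 + 40 → 4243; Band 3 + 420 → 2440
Population now: 0–14=4243, 15–29=3979, 30–44=2440, 45–59=7594, 60–74=2969, 75–89=2219
Total after period 3: 4243 + 3979 + 2440 + 7594 + 2969 + 2219 = 23444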